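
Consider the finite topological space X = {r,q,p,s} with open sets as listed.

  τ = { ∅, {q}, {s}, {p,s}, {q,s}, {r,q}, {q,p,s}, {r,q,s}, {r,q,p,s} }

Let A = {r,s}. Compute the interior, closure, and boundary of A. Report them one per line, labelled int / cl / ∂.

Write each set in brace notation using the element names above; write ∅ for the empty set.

open subsets of A: ∅, {s}; so int(A) = {s}
closure: X∖int(X∖A) = X∖{q} = {r,p,s}
∂A = {r,p,s} minus {s} = {r,p}

int(A) = {s}
cl(A)  = {r,p,s}
∂A     = {r,p}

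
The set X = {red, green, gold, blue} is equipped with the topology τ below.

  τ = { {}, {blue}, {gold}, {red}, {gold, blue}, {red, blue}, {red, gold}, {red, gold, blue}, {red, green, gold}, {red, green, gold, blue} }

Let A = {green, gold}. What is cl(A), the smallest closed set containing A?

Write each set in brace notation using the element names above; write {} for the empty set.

complement {red, blue}; its interior {red, blue}; cl(A) = X∖{red, blue} = {green, gold}

{green, gold}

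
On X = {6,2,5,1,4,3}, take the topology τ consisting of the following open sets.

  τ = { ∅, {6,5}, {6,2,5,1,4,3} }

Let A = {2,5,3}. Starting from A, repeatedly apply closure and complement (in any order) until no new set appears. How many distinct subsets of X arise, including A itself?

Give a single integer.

4

X∖A={6,1,4}, int(X∖A)=∅, hence cl(A)={6,2,5,1,4,3}
Orbit (k=closure, c=complement):
  1. A     = {2,5,3}
  2. kA    = {6,2,5,1,4,3}
  3. cA    = {6,1,4}
  4. ckA   = ∅
(closed under both — stop)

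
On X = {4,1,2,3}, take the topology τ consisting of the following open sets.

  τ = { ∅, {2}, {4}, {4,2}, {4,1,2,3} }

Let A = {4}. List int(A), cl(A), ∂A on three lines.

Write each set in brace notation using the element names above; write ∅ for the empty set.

int(A) = {4}
cl(A)  = {4,1,3}
∂A     = {1,3}

U open, U⊆A: ∅, {4}. int(A) = ⋃ = {4}
X∖A={1,2,3}, int(X∖A)={2}, hence cl(A)={4,1,3}
∂A: remove int from cl → {1,3}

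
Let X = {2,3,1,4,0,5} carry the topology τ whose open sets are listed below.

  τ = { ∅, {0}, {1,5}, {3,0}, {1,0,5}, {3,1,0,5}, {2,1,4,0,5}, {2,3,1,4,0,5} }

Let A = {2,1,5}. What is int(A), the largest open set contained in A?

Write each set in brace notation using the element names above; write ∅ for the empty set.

U open, U⊆A: ∅, {1,5}. int(A) = ⋃ = {1,5}

{1,5}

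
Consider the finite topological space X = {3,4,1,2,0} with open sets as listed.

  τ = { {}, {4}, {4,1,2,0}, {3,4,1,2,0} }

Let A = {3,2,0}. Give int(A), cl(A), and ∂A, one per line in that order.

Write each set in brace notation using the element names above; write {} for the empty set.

int(A) = {}
cl(A)  = {3,1,2,0}
∂A     = {3,1,2,0}

opens ⊆ A: {}; union → int = {}
complement {4,1}; its interior {4}; cl(A) = X∖{4} = {3,1,2,0}
boundary = {3,1,2,0} ∖ {} = {3,1,2,0}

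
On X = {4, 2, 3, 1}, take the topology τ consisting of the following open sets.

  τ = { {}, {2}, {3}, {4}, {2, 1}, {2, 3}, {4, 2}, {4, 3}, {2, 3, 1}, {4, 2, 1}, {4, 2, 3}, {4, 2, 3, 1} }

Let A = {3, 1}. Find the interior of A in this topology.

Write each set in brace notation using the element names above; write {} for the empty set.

open subsets of A: {}, {3}; so int(A) = {3}

{3}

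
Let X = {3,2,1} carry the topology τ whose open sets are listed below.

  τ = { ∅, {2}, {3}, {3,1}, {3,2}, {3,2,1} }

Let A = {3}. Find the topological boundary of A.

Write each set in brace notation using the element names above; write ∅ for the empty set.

{1}

opens ⊆ A: ∅, {3}; union → int = {3}
complement {2,1}; its interior {2}; cl(A) = X∖{2} = {3,1}
boundary = {3,1} ∖ {3} = {1}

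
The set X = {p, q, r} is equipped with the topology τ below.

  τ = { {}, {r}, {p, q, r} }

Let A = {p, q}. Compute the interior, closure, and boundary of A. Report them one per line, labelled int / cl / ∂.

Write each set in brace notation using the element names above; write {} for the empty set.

int(A) = {}
cl(A)  = {p, q}
∂A     = {p, q}

opens ⊆ A: {}; union → int = {}
complement {r}; its interior {r}; cl(A) = X∖{r} = {p, q}
boundary = {p, q} ∖ {} = {p, q}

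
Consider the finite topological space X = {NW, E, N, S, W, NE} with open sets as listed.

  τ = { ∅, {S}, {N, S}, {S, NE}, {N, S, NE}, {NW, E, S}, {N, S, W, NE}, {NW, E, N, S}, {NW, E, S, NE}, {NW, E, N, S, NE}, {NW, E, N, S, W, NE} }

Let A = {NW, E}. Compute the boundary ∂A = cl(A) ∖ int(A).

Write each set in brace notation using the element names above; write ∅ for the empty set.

{NW, E}

opens ⊆ A: ∅; union → int = ∅
complement {N, S, W, NE}; its interior {N, S, W, NE}; cl(A) = X∖{N, S, W, NE} = {NW, E}
boundary = {NW, E} ∖ ∅ = {NW, E}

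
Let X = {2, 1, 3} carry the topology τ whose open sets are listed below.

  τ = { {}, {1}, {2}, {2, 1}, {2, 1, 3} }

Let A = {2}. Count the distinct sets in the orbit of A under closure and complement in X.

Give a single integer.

closure: X∖int(X∖A) = X∖{1} = {2, 3}
Let k=closure and c=complement:
  1. A     = {2}
  2. kA    = {2, 3}
  3. cA    = {1, 3}
  4. ckA   = {1}
— saturated at 4

4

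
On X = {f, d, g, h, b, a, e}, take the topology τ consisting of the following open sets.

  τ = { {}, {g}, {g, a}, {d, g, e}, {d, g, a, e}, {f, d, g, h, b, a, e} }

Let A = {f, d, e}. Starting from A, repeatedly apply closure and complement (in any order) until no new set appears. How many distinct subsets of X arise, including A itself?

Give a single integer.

closure: X∖int(X∖A) = X∖{g, a} = {f, d, h, b, e}
Let k=closure and c=complement:
  1. A     = {f, d, e}
  2. kA    = {f, d, h, b, e}
  3. cA    = {g, h, b, a}
  4. ckA   = {g, a}
  5. kcA   = {f, d, g, h, b, a, e}
  6. ckcA  = {}
— saturated at 6

6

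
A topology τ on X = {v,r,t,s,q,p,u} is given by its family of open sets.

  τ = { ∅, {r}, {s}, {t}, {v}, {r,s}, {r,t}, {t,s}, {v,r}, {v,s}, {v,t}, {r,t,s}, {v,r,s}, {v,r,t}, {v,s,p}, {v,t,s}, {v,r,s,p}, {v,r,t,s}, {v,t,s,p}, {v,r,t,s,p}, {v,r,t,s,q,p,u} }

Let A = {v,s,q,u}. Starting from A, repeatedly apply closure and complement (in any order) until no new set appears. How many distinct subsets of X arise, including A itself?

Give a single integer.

complement {r,t,p}; its interior {r,t}; cl(A) = X∖{r,t} = {v,s,q,p,u}
With k = closure, c = complement:
  1. A     = {v,s,q,u}
  2. kA    = {v,s,q,p,u}
  3. cA    = {r,t,p}
  4. ckA   = {r,t}
  5. kcA   = {r,t,q,p,u}
  6. kckA  = {r,t,q,u}
  7. ckcA  = {v,s}
  8. ckckA = {v,s,p}
k, c of each give nothing new

8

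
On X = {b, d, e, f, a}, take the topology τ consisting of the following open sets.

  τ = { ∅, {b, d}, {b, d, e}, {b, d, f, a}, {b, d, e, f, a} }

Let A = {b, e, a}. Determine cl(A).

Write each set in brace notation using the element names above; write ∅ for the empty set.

{b, d, e, f, a}

closure: X∖int(X∖A) = X∖∅ = {b, d, e, f, a}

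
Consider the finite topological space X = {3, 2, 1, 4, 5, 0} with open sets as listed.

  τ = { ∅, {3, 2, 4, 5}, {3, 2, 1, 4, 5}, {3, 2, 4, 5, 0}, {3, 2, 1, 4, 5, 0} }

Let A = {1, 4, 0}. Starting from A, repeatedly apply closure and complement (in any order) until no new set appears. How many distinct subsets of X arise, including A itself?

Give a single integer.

cl via duality: int({3, 2, 5}) = ∅, so X∖∅ = {3, 2, 1, 4, 5, 0}
Write k for closure, c for complement:
  1. A     = {1, 4, 0}
  2. kA    = {3, 2, 1, 4, 5, 0}
  3. cA    = {3, 2, 5}
  4. ckA   = ∅
applying k or c yields no new set

4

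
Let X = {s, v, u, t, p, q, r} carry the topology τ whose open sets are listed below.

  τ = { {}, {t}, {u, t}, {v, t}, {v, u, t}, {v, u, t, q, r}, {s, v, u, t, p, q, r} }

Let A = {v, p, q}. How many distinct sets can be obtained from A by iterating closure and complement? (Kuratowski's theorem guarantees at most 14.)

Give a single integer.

cl via duality: int({s, u, t, r}) = {u, t}, so X∖{u, t} = {s, v, p, q, r}
Write k for closure, c for complement:
  1. A     = {v, p, q}
  2. kA    = {s, v, p, q, r}
  3. cA    = {s, u, t, r}
  4. ckA   = {u, t}
  5. kcA   = {s, v, u, t, p, q, r}
  6. ckcA  = {}
applying k or c yields no new set

6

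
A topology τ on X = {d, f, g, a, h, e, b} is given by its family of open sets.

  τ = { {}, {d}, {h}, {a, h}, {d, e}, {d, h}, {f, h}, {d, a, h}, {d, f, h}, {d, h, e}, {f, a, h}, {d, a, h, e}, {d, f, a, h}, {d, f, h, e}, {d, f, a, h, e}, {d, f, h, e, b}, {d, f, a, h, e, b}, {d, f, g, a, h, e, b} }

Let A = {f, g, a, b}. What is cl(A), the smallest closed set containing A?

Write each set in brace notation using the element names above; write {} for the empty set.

closure: X∖int(X∖A) = X∖{d, h, e} = {f, g, a, b}

{f, g, a, b}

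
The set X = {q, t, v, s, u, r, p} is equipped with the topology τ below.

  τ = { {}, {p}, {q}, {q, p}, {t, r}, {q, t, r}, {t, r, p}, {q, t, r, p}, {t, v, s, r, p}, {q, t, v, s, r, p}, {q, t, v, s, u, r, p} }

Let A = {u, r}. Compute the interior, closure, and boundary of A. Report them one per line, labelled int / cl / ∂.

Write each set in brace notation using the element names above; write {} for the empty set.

opens ⊆ A: {}; union → int = {}
complement {q, t, v, s, p}; its interior {q, p}; cl(A) = X∖{q, p} = {t, v, s, u, r}
boundary = {t, v, s, u, r} ∖ {} = {t, v, s, u, r}

int(A) = {}
cl(A)  = {t, v, s, u, r}
∂A     = {t, v, s, u, r}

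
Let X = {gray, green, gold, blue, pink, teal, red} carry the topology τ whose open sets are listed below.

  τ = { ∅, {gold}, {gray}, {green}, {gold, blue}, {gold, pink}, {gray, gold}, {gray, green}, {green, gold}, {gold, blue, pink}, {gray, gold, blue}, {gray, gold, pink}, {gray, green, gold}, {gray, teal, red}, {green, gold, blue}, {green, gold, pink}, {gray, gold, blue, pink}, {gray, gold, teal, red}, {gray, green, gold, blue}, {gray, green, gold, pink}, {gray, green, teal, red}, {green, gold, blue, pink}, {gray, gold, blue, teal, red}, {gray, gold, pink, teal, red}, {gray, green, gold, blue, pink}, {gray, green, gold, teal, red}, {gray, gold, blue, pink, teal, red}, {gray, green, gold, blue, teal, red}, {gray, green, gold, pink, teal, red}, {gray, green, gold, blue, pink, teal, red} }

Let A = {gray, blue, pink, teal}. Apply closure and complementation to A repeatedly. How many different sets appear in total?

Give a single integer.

cl via duality: int({green, gold, red}) = {green, gold}, so X∖{green, gold} = {gray, blue, pink, teal, red}
Write k for closure, c for complement:
  1. A     = {gray, blue, pink, teal}
  2. kA    = {gray, blue, pink, teal, red}
  3. cA    = {green, gold, red}
  4. ckA   = {green, gold}
  5. kcA   = {green, gold, blue, pink, teal, red}
  6. kckA  = {green, gold, blue, pink}
  7. ckcA  = {gray}
  8. ckckA = {gray, teal, red}
applying k or c yields no new set

8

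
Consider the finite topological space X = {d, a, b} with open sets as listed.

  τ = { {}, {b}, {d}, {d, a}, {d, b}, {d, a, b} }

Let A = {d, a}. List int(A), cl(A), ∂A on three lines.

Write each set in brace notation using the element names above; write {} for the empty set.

int(A) = {d, a}
cl(A)  = {d, a}
∂A     = {}

open subsets of A: {}, {d}, {d, a}; so int(A) = {d, a}
closure: X∖int(X∖A) = X∖{b} = {d, a}
∂A = {d, a} minus {d, a} = {}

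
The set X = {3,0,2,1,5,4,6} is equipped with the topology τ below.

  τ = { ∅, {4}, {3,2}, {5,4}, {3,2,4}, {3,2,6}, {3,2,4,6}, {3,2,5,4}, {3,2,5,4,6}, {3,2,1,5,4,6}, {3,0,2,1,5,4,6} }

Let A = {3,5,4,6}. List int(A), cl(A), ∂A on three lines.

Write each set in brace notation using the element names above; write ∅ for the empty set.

U open, U⊆A: ∅, {4}, {5,4}. int(A) = ⋃ = {5,4}
X∖A={0,2,1}, int(X∖A)=∅, hence cl(A)={3,0,2,1,5,4,6}
∂A: remove int from cl → {3,0,2,1,6}

int(A) = {5,4}
cl(A)  = {3,0,2,1,5,4,6}
∂A     = {3,0,2,1,6}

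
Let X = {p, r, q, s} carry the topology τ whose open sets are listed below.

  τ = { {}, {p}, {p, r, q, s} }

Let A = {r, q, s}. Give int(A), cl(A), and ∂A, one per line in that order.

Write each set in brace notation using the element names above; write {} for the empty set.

U open, U⊆A: {}. int(A) = ⋃ = {}
X∖A={p}, int(X∖A)={p}, hence cl(A)={r, q, s}
∂A: remove int from cl → {r, q, s}

int(A) = {}
cl(A)  = {r, q, s}
∂A     = {r, q, s}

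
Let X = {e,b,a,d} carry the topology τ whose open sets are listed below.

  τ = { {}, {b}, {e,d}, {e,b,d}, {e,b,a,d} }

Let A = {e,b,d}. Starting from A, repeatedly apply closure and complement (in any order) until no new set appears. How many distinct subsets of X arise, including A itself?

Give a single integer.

complement {a}; its interior {}; cl(A) = X∖{} = {e,b,a,d}
With k = closure, c = complement:
  1. A     = {e,b,d}
  2. kA    = {e,b,a,d}
  3. cA    = {a}
  4. ckA   = {}
k, c of each give nothing new

4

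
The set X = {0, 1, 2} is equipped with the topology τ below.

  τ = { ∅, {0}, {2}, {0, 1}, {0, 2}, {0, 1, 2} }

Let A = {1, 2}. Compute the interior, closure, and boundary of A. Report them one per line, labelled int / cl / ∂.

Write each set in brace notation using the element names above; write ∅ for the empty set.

int(A) = {2}
cl(A)  = {1, 2}
∂A     = {1}

U open, U⊆A: ∅, {2}. int(A) = ⋃ = {2}
X∖A={0}, int(X∖A)={0}, hence cl(A)={1, 2}
∂A: remove int from cl → {1}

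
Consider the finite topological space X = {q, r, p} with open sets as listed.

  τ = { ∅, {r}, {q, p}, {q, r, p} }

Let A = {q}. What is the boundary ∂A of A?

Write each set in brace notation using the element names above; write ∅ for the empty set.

interior: largest open inside A is ∅ (from ∅)
cl via duality: int({r, p}) = {r}, so X∖{r} = {q, p}
cl∖int = {q, p}

{q, p}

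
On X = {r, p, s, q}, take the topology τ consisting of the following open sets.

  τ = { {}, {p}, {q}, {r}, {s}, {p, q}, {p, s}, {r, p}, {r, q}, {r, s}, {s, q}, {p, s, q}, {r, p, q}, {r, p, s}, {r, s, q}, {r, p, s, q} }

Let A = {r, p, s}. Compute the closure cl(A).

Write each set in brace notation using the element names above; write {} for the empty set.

closure: X∖int(X∖A) = X∖{q} = {r, p, s}

{r, p, s}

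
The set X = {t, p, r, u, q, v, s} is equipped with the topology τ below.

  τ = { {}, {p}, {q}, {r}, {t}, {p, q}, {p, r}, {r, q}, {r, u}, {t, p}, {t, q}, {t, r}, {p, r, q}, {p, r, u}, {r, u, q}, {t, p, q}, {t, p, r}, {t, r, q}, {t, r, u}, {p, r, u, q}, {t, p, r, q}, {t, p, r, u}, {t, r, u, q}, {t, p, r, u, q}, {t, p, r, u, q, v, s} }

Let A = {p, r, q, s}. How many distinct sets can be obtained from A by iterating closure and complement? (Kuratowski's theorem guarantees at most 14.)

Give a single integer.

8

complement {t, u, v}; its interior {t}; cl(A) = X∖{t} = {p, r, u, q, v, s}
With k = closure, c = complement:
  1. A     = {p, r, q, s}
  2. kA    = {p, r, u, q, v, s}
  3. cA    = {t, u, v}
  4. ckA   = {t}
  5. kcA   = {t, u, v, s}
  6. kckA  = {t, v, s}
  7. ckcA  = {p, r, q}
  8. ckckA = {p, r, u, q}
k, c of each give nothing new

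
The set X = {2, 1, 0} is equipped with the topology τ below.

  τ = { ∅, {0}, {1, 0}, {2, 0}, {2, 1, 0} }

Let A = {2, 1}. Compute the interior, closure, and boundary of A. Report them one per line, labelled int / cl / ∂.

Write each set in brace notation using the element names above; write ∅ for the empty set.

open subsets of A: ∅; so int(A) = ∅
closure: X∖int(X∖A) = X∖{0} = {2, 1}
∂A = {2, 1} minus ∅ = {2, 1}

int(A) = ∅
cl(A)  = {2, 1}
∂A     = {2, 1}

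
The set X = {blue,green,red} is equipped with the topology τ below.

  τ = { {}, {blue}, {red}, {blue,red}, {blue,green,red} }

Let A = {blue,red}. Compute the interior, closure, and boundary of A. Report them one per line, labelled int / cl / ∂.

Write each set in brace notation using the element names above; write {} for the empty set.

opens ⊆ A: {}, {red}, {blue}, {blue,red}; union → int = {blue,red}
complement {green}; its interior {}; cl(A) = X∖{} = {blue,green,red}
boundary = {blue,green,red} ∖ {blue,red} = {green}

int(A) = {blue,red}
cl(A)  = {blue,green,red}
∂A     = {green}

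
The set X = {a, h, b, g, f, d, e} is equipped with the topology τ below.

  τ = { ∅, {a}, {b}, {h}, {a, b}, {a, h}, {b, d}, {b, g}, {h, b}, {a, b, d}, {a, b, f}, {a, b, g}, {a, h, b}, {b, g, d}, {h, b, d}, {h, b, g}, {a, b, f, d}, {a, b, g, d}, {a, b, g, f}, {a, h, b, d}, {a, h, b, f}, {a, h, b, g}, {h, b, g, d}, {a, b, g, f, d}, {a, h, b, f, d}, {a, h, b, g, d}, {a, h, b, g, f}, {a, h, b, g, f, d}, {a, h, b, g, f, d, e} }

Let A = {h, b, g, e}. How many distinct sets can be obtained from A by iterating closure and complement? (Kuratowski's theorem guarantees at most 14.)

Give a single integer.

complement {a, f, d}; its interior {a}; cl(A) = X∖{a} = {h, b, g, f, d, e}
With k = closure, c = complement:
  1. A     = {h, b, g, e}
  2. kA    = {h, b, g, f, d, e}
  3. cA    = {a, f, d}
  4. ckA   = {a}
  5. kcA   = {a, f, d, e}
  6. kckA  = {a, f, e}
  7. ckcA  = {h, b, g}
  8. ckckA = {h, b, g, d}
k, c of each give nothing new

8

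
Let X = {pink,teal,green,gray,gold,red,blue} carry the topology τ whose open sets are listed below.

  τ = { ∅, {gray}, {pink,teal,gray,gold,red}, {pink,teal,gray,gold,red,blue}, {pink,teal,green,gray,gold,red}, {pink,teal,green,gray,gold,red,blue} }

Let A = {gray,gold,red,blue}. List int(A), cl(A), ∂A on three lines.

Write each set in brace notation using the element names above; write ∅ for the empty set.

int(A) = {gray}
cl(A)  = {pink,teal,green,gray,gold,red,blue}
∂A     = {pink,teal,green,gold,red,blue}

interior: largest open inside A is {gray} (from ∅, {gray})
cl via duality: int({pink,teal,green}) = ∅, so X∖∅ = {pink,teal,green,gray,gold,red,blue}
cl∖int = {pink,teal,green,gold,red,blue}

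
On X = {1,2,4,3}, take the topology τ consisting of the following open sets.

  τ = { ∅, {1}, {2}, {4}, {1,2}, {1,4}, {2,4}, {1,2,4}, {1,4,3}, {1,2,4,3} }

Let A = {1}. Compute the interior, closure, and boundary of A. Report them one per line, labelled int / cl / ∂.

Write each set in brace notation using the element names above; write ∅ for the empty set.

interior: largest open inside A is {1} (from ∅, {1})
cl via duality: int({2,4,3}) = {2,4}, so X∖{2,4} = {1,3}
cl∖int = {3}

int(A) = {1}
cl(A)  = {1,3}
∂A     = {3}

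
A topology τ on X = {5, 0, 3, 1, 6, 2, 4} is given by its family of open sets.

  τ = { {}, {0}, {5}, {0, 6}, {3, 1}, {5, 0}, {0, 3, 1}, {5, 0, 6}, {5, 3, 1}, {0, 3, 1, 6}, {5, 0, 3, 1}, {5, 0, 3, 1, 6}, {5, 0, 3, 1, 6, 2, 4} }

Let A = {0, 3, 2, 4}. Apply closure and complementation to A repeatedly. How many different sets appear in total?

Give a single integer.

complement {5, 1, 6}; its interior {5}; cl(A) = X∖{5} = {0, 3, 1, 6, 2, 4}
With k = closure, c = complement:
  1. A     = {0, 3, 2, 4}
  2. kA    = {0, 3, 1, 6, 2, 4}
  3. cA    = {5, 1, 6}
  4. ckA   = {5}
  5. kcA   = {5, 3, 1, 6, 2, 4}
  6. kckA  = {5, 2, 4}
  7. ckcA  = {0}
  8. ckckA = {0, 3, 1, 6}
  9. kckcA = {0, 6, 2, 4}
  10. ckckcA = {5, 3, 1}
  11. kckckcA = {5, 3, 1, 2, 4}
  12. ckckckcA = {0, 6}
k, c of each give nothing new

12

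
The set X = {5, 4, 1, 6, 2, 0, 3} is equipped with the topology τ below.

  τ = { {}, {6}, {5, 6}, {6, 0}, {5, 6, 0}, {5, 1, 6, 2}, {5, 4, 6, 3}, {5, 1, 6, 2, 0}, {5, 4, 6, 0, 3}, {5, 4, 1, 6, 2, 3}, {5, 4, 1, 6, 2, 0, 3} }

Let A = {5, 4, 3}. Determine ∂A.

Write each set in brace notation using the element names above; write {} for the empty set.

interior: largest open inside A is {} (from {})
cl via duality: int({1, 6, 2, 0}) = {6, 0}, so X∖{6, 0} = {5, 4, 1, 2, 3}
cl∖int = {5, 4, 1, 2, 3}

{5, 4, 1, 2, 3}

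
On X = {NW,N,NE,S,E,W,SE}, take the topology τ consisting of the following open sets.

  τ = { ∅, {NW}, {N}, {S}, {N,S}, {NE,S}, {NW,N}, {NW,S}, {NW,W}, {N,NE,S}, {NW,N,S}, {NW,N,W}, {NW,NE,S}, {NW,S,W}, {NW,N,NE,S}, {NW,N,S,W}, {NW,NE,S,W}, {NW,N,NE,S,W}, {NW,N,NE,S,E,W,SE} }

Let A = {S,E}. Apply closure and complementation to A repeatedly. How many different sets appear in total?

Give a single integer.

8

X∖A={NW,N,NE,W,SE}, int(X∖A)={NW,N,W}, hence cl(A)={NE,S,E,SE}
Orbit (k=closure, c=complement):
  1. A     = {S,E}
  2. kA    = {NE,S,E,SE}
  3. cA    = {NW,N,NE,W,SE}
  4. ckA   = {NW,N,W}
  5. kcA   = {NW,N,NE,E,W,SE}
  6. kckA  = {NW,N,E,W,SE}
  7. ckcA  = {S}
  8. ckckA = {NE,S}
(closed under both — stop)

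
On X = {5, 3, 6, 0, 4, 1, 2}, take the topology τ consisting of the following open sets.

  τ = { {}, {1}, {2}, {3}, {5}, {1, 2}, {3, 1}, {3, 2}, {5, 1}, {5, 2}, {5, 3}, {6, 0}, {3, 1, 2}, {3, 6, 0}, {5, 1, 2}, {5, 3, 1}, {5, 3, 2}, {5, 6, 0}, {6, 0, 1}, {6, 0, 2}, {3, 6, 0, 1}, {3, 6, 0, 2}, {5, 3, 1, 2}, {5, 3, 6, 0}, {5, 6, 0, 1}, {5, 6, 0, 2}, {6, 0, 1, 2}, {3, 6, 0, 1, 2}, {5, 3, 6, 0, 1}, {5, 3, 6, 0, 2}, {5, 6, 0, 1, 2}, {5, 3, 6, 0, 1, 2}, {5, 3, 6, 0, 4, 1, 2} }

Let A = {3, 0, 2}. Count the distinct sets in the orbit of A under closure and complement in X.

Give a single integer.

complement {5, 6, 4, 1}; its interior {5, 1}; cl(A) = X∖{5, 1} = {3, 6, 0, 4, 2}
With k = closure, c = complement:
  1. A     = {3, 0, 2}
  2. kA    = {3, 6, 0, 4, 2}
  3. cA    = {5, 6, 4, 1}
  4. ckA   = {5, 1}
  5. kcA   = {5, 6, 0, 4, 1}
  6. kckA  = {5, 4, 1}
  7. ckcA  = {3, 2}
  8. ckckA = {3, 6, 0, 2}
  9. kckcA = {3, 4, 2}
  10. ckckcA = {5, 6, 0, 1}
k, c of each give nothing new

10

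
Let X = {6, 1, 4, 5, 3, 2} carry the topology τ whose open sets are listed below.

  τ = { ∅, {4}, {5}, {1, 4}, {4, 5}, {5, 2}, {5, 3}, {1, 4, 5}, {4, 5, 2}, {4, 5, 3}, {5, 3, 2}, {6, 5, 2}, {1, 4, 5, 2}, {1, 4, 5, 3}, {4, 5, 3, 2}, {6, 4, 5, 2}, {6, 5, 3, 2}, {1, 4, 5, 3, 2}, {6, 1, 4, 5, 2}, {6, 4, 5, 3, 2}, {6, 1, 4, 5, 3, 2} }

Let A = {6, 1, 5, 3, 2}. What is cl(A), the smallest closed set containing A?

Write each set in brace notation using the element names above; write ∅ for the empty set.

cl via duality: int({4}) = {4}, so X∖{4} = {6, 1, 5, 3, 2}

{6, 1, 5, 3, 2}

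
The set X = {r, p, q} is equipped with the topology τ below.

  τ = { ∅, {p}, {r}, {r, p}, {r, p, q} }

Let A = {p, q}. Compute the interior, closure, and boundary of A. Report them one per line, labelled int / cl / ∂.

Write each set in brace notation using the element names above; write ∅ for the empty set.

int(A) = {p}
cl(A)  = {p, q}
∂A     = {q}

opens ⊆ A: ∅, {p}; union → int = {p}
complement {r}; its interior {r}; cl(A) = X∖{r} = {p, q}
boundary = {p, q} ∖ {p} = {q}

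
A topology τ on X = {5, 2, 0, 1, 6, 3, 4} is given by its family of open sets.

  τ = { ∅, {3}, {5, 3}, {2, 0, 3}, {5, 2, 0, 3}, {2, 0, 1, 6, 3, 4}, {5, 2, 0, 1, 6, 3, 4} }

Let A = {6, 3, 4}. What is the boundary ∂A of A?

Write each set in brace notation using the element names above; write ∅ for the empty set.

{5, 2, 0, 1, 6, 4}

open subsets of A: ∅, {3}; so int(A) = {3}
closure: X∖int(X∖A) = X∖∅ = {5, 2, 0, 1, 6, 3, 4}
∂A = {5, 2, 0, 1, 6, 3, 4} minus {3} = {5, 2, 0, 1, 6, 4}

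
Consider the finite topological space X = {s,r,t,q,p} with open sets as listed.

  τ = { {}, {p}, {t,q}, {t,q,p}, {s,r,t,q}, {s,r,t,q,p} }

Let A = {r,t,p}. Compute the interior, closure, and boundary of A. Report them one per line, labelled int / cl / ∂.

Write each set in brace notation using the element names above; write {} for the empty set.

int(A) = {p}
cl(A)  = {s,r,t,q,p}
∂A     = {s,r,t,q}

U open, U⊆A: {}, {p}. int(A) = ⋃ = {p}
X∖A={s,q}, int(X∖A)={}, hence cl(A)={s,r,t,q,p}
∂A: remove int from cl → {s,r,t,q}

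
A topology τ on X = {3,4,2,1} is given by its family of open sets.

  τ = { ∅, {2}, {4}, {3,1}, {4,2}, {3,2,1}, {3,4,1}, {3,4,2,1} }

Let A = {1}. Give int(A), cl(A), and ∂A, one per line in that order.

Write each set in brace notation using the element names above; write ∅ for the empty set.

opens ⊆ A: ∅; union → int = ∅
complement {3,4,2}; its interior {4,2}; cl(A) = X∖{4,2} = {3,1}
boundary = {3,1} ∖ ∅ = {3,1}

int(A) = ∅
cl(A)  = {3,1}
∂A     = {3,1}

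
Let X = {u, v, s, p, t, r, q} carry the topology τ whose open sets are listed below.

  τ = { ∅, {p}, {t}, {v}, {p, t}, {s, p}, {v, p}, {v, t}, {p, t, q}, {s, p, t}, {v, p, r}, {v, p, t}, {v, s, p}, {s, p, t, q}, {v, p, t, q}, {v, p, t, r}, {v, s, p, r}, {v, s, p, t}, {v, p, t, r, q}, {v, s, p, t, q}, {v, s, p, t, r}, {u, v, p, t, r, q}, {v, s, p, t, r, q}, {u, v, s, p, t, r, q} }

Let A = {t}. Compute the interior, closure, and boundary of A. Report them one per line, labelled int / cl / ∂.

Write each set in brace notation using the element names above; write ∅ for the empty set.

opens ⊆ A: ∅, {t}; union → int = {t}
complement {u, v, s, p, r, q}; its interior {v, s, p, r}; cl(A) = X∖{v, s, p, r} = {u, t, q}
boundary = {u, t, q} ∖ {t} = {u, q}

int(A) = {t}
cl(A)  = {u, t, q}
∂A     = {u, q}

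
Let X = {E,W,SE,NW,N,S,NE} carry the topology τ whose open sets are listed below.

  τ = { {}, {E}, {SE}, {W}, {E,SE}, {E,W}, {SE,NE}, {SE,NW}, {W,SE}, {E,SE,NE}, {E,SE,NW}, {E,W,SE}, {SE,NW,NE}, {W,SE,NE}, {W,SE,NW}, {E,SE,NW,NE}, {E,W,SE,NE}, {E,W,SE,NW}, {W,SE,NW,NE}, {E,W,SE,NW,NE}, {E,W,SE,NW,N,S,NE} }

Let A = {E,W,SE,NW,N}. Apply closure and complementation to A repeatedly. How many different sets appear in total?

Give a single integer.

6

cl via duality: int({S,NE}) = {}, so X∖{} = {E,W,SE,NW,N,S,NE}
Write k for closure, c for complement:
  1. A     = {E,W,SE,NW,N}
  2. kA    = {E,W,SE,NW,N,S,NE}
  3. cA    = {S,NE}
  4. ckA   = {}
  5. kcA   = {N,S,NE}
  6. ckcA  = {E,W,SE,NW}
applying k or c yields no new set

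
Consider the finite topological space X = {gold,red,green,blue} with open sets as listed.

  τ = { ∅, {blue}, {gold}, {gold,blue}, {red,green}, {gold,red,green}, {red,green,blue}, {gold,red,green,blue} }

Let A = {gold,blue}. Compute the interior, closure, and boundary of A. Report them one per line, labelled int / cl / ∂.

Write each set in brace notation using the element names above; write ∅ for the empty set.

interior: largest open inside A is {gold,blue} (from ∅, {gold}, {blue}, {gold,blue})
cl via duality: int({red,green}) = {red,green}, so X∖{red,green} = {gold,blue}
cl∖int = ∅

int(A) = {gold,blue}
cl(A)  = {gold,blue}
∂A     = ∅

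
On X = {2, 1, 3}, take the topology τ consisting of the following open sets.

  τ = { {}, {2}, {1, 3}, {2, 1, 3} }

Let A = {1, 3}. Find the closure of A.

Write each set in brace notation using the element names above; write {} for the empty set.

X∖A={2}, int(X∖A)={2}, hence cl(A)={1, 3}

{1, 3}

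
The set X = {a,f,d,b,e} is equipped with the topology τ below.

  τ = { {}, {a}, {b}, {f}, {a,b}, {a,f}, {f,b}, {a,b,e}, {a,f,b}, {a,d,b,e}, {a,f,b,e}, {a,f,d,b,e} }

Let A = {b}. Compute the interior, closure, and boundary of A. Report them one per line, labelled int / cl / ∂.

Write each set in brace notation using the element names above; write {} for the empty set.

int(A) = {b}
cl(A)  = {d,b,e}
∂A     = {d,e}

open subsets of A: {}, {b}; so int(A) = {b}
closure: X∖int(X∖A) = X∖{a,f} = {d,b,e}
∂A = {d,b,e} minus {b} = {d,e}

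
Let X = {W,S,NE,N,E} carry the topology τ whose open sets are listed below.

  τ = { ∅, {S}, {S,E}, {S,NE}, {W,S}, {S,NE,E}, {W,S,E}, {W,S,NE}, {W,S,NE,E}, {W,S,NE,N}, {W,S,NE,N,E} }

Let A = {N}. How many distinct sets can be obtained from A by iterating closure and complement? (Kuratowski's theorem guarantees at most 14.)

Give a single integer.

cl via duality: int({W,S,NE,E}) = {W,S,NE,E}, so X∖{W,S,NE,E} = {N}
Write k for closure, c for complement:
  1. A     = {N}
  2. cA    = {W,S,NE,E}
  3. kcA   = {W,S,NE,N,E}
  4. ckcA  = ∅
applying k or c yields no new set

4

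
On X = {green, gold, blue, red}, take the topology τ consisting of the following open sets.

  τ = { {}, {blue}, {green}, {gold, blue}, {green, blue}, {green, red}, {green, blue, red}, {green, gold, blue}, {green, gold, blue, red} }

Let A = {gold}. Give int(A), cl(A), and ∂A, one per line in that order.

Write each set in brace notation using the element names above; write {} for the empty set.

U open, U⊆A: {}. int(A) = ⋃ = {}
X∖A={green, blue, red}, int(X∖A)={green, blue, red}, hence cl(A)={gold}
∂A: remove int from cl → {gold}

int(A) = {}
cl(A)  = {gold}
∂A     = {gold}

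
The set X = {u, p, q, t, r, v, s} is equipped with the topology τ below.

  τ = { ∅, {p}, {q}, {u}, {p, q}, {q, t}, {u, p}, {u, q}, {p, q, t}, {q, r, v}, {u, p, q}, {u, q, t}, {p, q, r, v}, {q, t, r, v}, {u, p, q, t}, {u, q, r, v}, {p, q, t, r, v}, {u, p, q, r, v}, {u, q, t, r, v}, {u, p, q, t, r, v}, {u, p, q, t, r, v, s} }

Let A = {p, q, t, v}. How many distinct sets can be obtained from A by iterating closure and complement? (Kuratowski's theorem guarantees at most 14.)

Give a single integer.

X∖A={u, r, s}, int(X∖A)={u}, hence cl(A)={p, q, t, r, v, s}
Orbit (k=closure, c=complement):
  1. A     = {p, q, t, v}
  2. kA    = {p, q, t, r, v, s}
  3. cA    = {u, r, s}
  4. ckA   = {u}
  5. kcA   = {u, r, v, s}
  6. kckA  = {u, s}
  7. ckcA  = {p, q, t}
  8. ckckA = {p, q, t, r, v}
(closed under both — stop)

8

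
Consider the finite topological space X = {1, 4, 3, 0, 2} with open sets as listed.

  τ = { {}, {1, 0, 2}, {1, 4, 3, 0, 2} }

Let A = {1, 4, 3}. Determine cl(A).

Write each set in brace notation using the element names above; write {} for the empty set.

cl via duality: int({0, 2}) = {}, so X∖{} = {1, 4, 3, 0, 2}

{1, 4, 3, 0, 2}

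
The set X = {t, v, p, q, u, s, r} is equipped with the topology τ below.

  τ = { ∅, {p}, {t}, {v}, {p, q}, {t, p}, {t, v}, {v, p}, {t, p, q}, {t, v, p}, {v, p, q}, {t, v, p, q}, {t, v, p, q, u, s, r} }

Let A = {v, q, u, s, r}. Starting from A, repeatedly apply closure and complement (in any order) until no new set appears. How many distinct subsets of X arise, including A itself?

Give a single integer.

6

X∖A={t, p}, int(X∖A)={t, p}, hence cl(A)={v, q, u, s, r}
Orbit (k=closure, c=complement):
  1. A     = {v, q, u, s, r}
  2. cA    = {t, p}
  3. kcA   = {t, p, q, u, s, r}
  4. ckcA  = {v}
  5. kckcA = {v, u, s, r}
  6. ckckcA = {t, p, q}
(closed under both — stop)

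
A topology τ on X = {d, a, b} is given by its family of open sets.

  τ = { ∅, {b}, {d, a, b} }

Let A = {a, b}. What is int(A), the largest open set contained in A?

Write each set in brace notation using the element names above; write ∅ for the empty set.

U open, U⊆A: ∅, {b}. int(A) = ⋃ = {b}

{b}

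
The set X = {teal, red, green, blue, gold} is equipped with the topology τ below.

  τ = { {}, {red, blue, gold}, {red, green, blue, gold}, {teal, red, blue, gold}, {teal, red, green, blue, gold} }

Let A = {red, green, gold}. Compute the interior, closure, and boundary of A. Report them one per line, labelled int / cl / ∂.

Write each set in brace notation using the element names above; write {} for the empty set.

int(A) = {}
cl(A)  = {teal, red, green, blue, gold}
∂A     = {teal, red, green, blue, gold}

interior: largest open inside A is {} (from {})
cl via duality: int({teal, blue}) = {}, so X∖{} = {teal, red, green, blue, gold}
cl∖int = {teal, red, green, blue, gold}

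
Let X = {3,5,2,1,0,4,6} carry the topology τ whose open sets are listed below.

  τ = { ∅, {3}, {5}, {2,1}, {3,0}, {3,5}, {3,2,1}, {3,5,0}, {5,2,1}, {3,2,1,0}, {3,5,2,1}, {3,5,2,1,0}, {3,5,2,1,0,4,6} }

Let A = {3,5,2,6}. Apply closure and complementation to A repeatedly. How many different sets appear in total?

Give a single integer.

closure: X∖int(X∖A) = X∖∅ = {3,5,2,1,0,4,6}
Let k=closure and c=complement:
  1. A     = {3,5,2,6}
  2. kA    = {3,5,2,1,0,4,6}
  3. cA    = {1,0,4}
  4. ckA   = ∅
  5. kcA   = {2,1,0,4,6}
  6. ckcA  = {3,5}
  7. kckcA = {3,5,0,4,6}
  8. ckckcA = {2,1}
  9. kckckcA = {2,1,4,6}
  10. ckckckcA = {3,5,0}
— saturated at 10

10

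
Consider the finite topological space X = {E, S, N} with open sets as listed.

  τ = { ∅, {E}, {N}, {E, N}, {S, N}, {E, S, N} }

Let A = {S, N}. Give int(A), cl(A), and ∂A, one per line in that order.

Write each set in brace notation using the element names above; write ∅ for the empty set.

int(A) = {S, N}
cl(A)  = {S, N}
∂A     = ∅

opens ⊆ A: ∅, {N}, {S, N}; union → int = {S, N}
complement {E}; its interior {E}; cl(A) = X∖{E} = {S, N}
boundary = {S, N} ∖ {S, N} = ∅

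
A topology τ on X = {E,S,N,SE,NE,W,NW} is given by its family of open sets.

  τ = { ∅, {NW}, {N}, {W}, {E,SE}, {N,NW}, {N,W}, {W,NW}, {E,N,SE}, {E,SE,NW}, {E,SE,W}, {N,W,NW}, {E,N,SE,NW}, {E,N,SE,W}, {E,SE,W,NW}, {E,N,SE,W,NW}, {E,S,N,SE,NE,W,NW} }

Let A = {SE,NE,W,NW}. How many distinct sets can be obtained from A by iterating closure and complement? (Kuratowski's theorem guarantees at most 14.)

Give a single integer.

complement {E,S,N}; its interior {N}; cl(A) = X∖{N} = {E,S,SE,NE,W,NW}
With k = closure, c = complement:
  1. A     = {SE,NE,W,NW}
  2. kA    = {E,S,SE,NE,W,NW}
  3. cA    = {E,S,N}
  4. ckA   = {N}
  5. kcA   = {E,S,N,SE,NE}
  6. kckA  = {S,N,NE}
  7. ckcA  = {W,NW}
  8. ckckA = {E,SE,W,NW}
  9. kckcA = {S,NE,W,NW}
  10. ckckcA = {E,N,SE}
k, c of each give nothing new

10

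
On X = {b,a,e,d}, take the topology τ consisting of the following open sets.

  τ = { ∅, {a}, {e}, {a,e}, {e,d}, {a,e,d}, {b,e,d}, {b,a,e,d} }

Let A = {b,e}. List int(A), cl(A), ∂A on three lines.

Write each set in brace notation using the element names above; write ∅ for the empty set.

int(A) = {e}
cl(A)  = {b,e,d}
∂A     = {b,d}

opens ⊆ A: ∅, {e}; union → int = {e}
complement {a,d}; its interior {a}; cl(A) = X∖{a} = {b,e,d}
boundary = {b,e,d} ∖ {e} = {b,d}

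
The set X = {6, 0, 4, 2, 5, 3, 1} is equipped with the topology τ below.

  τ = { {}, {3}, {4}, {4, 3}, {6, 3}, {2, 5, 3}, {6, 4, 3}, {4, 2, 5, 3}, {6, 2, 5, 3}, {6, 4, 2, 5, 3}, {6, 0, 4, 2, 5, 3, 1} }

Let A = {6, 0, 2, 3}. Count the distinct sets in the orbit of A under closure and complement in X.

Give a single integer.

X∖A={4, 5, 1}, int(X∖A)={4}, hence cl(A)={6, 0, 2, 5, 3, 1}
Orbit (k=closure, c=complement):
  1. A     = {6, 0, 2, 3}
  2. kA    = {6, 0, 2, 5, 3, 1}
  3. cA    = {4, 5, 1}
  4. ckA   = {4}
  5. kcA   = {0, 4, 2, 5, 1}
  6. kckA  = {0, 4, 1}
  7. ckcA  = {6, 3}
  8. ckckA = {6, 2, 5, 3}
(closed under both — stop)

8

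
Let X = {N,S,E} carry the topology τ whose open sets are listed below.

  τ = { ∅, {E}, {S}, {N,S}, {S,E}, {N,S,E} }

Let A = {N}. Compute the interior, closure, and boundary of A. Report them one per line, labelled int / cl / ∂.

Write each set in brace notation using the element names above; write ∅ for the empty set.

interior: largest open inside A is ∅ (from ∅)
cl via duality: int({S,E}) = {S,E}, so X∖{S,E} = {N}
cl∖int = {N}

int(A) = ∅
cl(A)  = {N}
∂A     = {N}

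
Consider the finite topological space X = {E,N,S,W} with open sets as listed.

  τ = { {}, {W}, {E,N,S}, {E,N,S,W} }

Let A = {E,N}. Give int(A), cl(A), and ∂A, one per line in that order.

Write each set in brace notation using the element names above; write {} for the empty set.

int(A) = {}
cl(A)  = {E,N,S}
∂A     = {E,N,S}

open subsets of A: {}; so int(A) = {}
closure: X∖int(X∖A) = X∖{W} = {E,N,S}
∂A = {E,N,S} minus {} = {E,N,S}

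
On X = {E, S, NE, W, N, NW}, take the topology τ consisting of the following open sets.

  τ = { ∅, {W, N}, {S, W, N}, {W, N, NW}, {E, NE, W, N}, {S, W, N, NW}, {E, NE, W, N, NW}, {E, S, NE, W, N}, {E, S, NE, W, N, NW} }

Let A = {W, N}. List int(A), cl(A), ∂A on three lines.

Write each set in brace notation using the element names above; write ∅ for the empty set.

U open, U⊆A: ∅, {W, N}. int(A) = ⋃ = {W, N}
X∖A={E, S, NE, NW}, int(X∖A)=∅, hence cl(A)={E, S, NE, W, N, NW}
∂A: remove int from cl → {E, S, NE, NW}

int(A) = {W, N}
cl(A)  = {E, S, NE, W, N, NW}
∂A     = {E, S, NE, NW}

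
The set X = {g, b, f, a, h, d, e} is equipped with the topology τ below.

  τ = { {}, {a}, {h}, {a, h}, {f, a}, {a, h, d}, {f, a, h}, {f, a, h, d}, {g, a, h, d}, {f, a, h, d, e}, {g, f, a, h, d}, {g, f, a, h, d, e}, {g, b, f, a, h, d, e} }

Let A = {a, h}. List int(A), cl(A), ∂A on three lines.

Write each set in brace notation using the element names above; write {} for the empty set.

open subsets of A: {}, {h}, {a}, {a, h}; so int(A) = {a, h}
closure: X∖int(X∖A) = X∖{} = {g, b, f, a, h, d, e}
∂A = {g, b, f, a, h, d, e} minus {a, h} = {g, b, f, d, e}

int(A) = {a, h}
cl(A)  = {g, b, f, a, h, d, e}
∂A     = {g, b, f, d, e}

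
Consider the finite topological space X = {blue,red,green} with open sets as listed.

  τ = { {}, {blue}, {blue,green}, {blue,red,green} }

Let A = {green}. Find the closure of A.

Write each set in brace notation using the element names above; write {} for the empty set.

{red,green}

cl via duality: int({blue,red}) = {blue}, so X∖{blue} = {red,green}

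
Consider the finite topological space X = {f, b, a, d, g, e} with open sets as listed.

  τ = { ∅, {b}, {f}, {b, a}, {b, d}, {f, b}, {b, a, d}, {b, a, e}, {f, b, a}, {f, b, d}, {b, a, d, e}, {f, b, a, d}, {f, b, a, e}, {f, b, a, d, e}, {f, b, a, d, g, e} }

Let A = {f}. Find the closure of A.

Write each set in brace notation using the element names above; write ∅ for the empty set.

cl via duality: int({b, a, d, g, e}) = {b, a, d, e}, so X∖{b, a, d, e} = {f, g}

{f, g}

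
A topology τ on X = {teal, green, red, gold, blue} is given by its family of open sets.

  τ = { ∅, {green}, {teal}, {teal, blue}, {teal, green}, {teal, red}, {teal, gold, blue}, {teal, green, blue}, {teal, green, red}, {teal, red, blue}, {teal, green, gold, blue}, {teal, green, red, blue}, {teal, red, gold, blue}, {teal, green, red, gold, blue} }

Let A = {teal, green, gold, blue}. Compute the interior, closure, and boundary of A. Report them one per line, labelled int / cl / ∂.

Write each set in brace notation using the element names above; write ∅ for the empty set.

open subsets of A: ∅, {green}, {teal}, {teal, blue}, {teal, green}, {teal, green, blue}, {teal, gold, blue}, {teal, green, gold, blue}; so int(A) = {teal, green, gold, blue}
closure: X∖int(X∖A) = X∖∅ = {teal, green, red, gold, blue}
∂A = {teal, green, red, gold, blue} minus {teal, green, gold, blue} = {red}

int(A) = {teal, green, gold, blue}
cl(A)  = {teal, green, red, gold, blue}
∂A     = {red}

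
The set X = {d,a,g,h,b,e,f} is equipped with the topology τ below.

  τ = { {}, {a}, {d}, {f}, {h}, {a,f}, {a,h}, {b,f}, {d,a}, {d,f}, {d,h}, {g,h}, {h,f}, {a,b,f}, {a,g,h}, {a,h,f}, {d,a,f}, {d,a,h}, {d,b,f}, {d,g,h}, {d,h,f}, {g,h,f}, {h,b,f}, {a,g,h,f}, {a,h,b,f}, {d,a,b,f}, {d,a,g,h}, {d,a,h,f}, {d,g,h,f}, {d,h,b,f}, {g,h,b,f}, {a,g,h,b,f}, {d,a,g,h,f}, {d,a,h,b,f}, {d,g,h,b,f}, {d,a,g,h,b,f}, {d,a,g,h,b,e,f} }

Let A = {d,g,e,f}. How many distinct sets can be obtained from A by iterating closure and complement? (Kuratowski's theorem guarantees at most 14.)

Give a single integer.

cl via duality: int({a,h,b}) = {a,h}, so X∖{a,h} = {d,g,b,e,f}
Write k for closure, c for complement:
  1. A     = {d,g,e,f}
  2. kA    = {d,g,b,e,f}
  3. cA    = {a,h,b}
  4. ckA   = {a,h}
  5. kcA   = {a,g,h,b,e}
  6. kckA  = {a,g,h,e}
  7. ckcA  = {d,f}
  8. ckckA = {d,b,f}
  9. kckcA = {d,b,e,f}
  10. ckckcA = {a,g,h}
applying k or c yields no new set

10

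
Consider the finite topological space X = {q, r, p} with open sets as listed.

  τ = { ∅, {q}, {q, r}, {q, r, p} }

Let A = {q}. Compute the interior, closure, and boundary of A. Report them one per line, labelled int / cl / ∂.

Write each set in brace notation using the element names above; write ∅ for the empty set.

U open, U⊆A: ∅, {q}. int(A) = ⋃ = {q}
X∖A={r, p}, int(X∖A)=∅, hence cl(A)={q, r, p}
∂A: remove int from cl → {r, p}

int(A) = {q}
cl(A)  = {q, r, p}
∂A     = {r, p}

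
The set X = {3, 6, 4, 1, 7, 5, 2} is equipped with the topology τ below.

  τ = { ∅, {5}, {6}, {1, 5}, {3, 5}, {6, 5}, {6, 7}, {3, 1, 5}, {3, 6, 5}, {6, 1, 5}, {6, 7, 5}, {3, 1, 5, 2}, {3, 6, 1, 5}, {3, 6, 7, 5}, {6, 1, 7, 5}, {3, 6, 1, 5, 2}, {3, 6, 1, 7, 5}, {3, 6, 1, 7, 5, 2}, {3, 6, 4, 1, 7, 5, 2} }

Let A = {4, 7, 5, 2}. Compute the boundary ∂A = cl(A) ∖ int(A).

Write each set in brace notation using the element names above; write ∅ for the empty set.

{3, 4, 1, 7, 2}

open subsets of A: ∅, {5}; so int(A) = {5}
closure: X∖int(X∖A) = X∖{6} = {3, 4, 1, 7, 5, 2}
∂A = {3, 4, 1, 7, 5, 2} minus {5} = {3, 4, 1, 7, 2}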